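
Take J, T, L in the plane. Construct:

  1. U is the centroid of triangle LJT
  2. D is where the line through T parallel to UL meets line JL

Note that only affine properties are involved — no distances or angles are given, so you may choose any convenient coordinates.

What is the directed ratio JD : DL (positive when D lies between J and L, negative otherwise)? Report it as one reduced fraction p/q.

Assign J = (0, 0), T = (1, 0), L = (0, 1) — the answer is frame-independent, so this choice is without loss of generality.
1. U is the centroid of triangle LJT ⇒ U = (1/3, 1/3)
2. D is where the line through T parallel to UL meets line JL ⇒ D = (0, 2)
D = J + t·(L−J) with t = 2, so JD:DL = t:(1−t) = 2:-1

JD:DL = -2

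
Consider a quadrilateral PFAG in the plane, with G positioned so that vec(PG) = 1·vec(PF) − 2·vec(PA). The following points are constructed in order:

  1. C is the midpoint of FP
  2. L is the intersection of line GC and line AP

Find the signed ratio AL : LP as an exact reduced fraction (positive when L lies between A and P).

Assign P = (0, 0), F = (1, 0), A = (0, 1), G = (1, -2) — the answer is frame-independent, so this choice is without loss of generality.
1. C is the midpoint of FP ⇒ C = (1/2, 0)
2. L is the intersection of line GC and line AP ⇒ L = (0, 2)
L = A + t·(P−A) with t = -1, so AL:LP = t:(1−t) = -1:2

AL:LP = -1/2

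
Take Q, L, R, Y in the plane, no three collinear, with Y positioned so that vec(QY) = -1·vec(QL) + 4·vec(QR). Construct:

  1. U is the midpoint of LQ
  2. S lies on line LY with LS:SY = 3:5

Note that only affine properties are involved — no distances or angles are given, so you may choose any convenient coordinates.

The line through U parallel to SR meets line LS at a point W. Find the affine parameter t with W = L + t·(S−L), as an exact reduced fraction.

t = 1/3

Choose coordinates Q = (0, 0), L = (1, 0), R = (0, 1), Y = (-1, 4).
1. U is the midpoint of LQ ⇒ U = (1/2, 0)
2. S lies on line LY with LS:SY = 3:5 ⇒ S = (1/4, 3/2)
through U parallel to SR: direction (-1/4, -1/2); meets LS at W = (3/4, 1/2)
W = L + t·(S−L) with t = 1/3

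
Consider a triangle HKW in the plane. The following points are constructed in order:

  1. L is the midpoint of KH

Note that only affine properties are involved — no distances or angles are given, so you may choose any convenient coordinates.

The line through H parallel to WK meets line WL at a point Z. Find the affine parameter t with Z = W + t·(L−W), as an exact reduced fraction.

Assign H = (0, 0), K = (1, 0), W = (0, 1) — the answer is frame-independent, so this choice is without loss of generality.
1. L is the midpoint of KH ⇒ L = (1/2, 0)
through H parallel to WK: direction (1, -1); meets WL at Z = (1, -1)
Z = W + t·(L−W) with t = 2

t = 2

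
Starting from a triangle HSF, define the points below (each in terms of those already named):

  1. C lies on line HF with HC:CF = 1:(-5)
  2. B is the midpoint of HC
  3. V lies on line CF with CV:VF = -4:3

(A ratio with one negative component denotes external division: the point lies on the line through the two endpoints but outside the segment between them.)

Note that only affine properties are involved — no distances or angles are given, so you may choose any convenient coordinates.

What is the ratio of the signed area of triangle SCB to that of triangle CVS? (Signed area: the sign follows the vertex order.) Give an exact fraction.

Work in coordinates with H = (0, 0), S = (1, 0), F = (0, 1).
1. C lies on line HF with HC:CF = 1:(-5) ⇒ C = (0, -1/4)
2. B is the midpoint of HC ⇒ B = (0, -1/8)
3. V lies on line CF with CV:VF = -4:3 ⇒ V = (0, 19/4)
2·[SCB] = -1/8, 2·[CVS] = -5
[SCB]:[CVS] = -1/8:-5 = 1/40

[SCB]:[CVS] = 1/40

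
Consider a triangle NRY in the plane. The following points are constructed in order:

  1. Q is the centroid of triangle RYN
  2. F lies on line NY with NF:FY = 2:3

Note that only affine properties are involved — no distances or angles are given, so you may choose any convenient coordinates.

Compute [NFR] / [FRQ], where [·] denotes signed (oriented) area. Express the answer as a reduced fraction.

Set N = (0, 0), R = (1, 0), Y = (0, 1); any affine frame gives the same invariant.
1. Q is the centroid of triangle RYN ⇒ Q = (1/3, 1/3)
2. F lies on line NY with NF:FY = 2:3 ⇒ F = (0, 2/5)
2·[NFR] = -2/5, 2·[FRQ] = 1/15
[NFR]:[FRQ] = -2/5:1/15 = -6

[NFR]:[FRQ] = -6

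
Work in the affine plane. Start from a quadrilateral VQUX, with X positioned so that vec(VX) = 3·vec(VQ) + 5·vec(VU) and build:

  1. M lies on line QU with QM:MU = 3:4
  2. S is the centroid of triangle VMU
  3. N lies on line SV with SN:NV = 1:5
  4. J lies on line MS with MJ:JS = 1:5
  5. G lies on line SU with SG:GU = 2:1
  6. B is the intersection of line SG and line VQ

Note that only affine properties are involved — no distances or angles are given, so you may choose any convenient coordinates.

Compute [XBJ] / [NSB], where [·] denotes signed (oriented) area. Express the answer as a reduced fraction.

[XBJ]:[NSB] = 119/8

Assign V = (0, 0), Q = (1, 0), U = (0, 1), X = (3, 5) — the answer is frame-independent, so this choice is without loss of generality.
1. M lies on line QU with QM:MU = 3:4 ⇒ M = (4/7, 3/7)
2. S is the centroid of triangle VMU ⇒ S = (4/21, 10/21)
3. N lies on line SV with SN:NV = 1:5 ⇒ N = (10/63, 25/63)
4. J lies on line MS with MJ:JS = 1:5 ⇒ J = (32/63, 55/126)
5. G lies on line SU with SG:GU = 2:1 ⇒ G = (4/63, 52/63)
6. B is the intersection of line SG and line VQ ⇒ B = (4/11, 0)
2·[XBJ] = -85/198, 2·[NSB] = -20/693
[XBJ]:[NSB] = -85/198:-20/693 = 119/8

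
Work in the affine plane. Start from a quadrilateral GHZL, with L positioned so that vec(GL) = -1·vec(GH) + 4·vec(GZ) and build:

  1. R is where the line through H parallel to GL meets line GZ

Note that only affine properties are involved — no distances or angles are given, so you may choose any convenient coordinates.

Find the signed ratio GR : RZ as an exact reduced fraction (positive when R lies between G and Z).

GR:RZ = -4/3

Set G = (0, 0), H = (1, 0), Z = (0, 1), L = (-1, 4); any affine frame gives the same invariant.
1. R is where the line through H parallel to GL meets line GZ ⇒ R = (0, 4)
R = G + t·(Z−G) with t = 4, so GR:RZ = t:(1−t) = 4:-3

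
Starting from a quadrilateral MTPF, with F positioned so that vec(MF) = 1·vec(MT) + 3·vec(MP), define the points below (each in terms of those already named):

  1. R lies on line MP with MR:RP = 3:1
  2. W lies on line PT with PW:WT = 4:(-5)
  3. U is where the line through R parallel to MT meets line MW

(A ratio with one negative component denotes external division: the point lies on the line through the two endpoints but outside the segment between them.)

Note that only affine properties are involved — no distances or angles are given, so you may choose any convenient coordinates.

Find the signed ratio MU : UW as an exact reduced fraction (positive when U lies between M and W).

MU:UW = 3/17

Choose coordinates M = (0, 0), T = (1, 0), P = (0, 1), F = (1, 3).
1. R lies on line MP with MR:RP = 3:1 ⇒ R = (0, 3/4)
2. W lies on line PT with PW:WT = 4:(-5) ⇒ W = (-4, 5)
3. U is where the line through R parallel to MT meets line MW ⇒ U = (-3/5, 3/4)
U = M + t·(W−M) with t = 3/20, so MU:UW = t:(1−t) = 3/20:17/20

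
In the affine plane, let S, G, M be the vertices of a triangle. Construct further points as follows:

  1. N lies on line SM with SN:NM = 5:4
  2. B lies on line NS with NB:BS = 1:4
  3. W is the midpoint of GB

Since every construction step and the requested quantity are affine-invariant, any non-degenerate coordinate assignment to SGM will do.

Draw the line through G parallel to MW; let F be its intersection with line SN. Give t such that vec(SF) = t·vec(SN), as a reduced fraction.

t = 14/5

Choose coordinates S = (0, 0), G = (1, 0), M = (0, 1).
1. N lies on line SM with SN:NM = 5:4 ⇒ N = (0, 5/9)
2. B lies on line NS with NB:BS = 1:4 ⇒ B = (0, 4/9)
3. W is the midpoint of GB ⇒ W = (1/2, 2/9)
through G parallel to MW: direction (1/2, -7/9); meets SN at F = (0, 14/9)
F = S + t·(N−S) with t = 14/5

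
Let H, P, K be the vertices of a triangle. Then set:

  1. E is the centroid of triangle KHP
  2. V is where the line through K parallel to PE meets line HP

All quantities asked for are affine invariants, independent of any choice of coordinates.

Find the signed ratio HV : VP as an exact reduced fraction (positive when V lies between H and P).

HV:VP = -2

Set H = (0, 0), P = (1, 0), K = (0, 1); any affine frame gives the same invariant.
1. E is the centroid of triangle KHP ⇒ E = (1/3, 1/3)
2. V is where the line through K parallel to PE meets line HP ⇒ V = (2, 0)
V = H + t·(P−H) with t = 2, so HV:VP = t:(1−t) = 2:-1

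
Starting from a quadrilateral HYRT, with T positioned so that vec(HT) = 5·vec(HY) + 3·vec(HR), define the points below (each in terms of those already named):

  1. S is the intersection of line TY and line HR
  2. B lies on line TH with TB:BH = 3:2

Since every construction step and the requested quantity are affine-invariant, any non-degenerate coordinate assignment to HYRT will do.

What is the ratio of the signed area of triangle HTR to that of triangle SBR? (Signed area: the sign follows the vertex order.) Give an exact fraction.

Work in coordinates with H = (0, 0), Y = (1, 0), R = (0, 1), T = (5, 3).
1. S is the intersection of line TY and line HR ⇒ S = (0, -3/4)
2. B lies on line TH with TB:BH = 3:2 ⇒ B = (2, 6/5)
2·[HTR] = 5, 2·[SBR] = 7/2
[HTR]:[SBR] = 5:7/2 = 10/7

[HTR]:[SBR] = 10/7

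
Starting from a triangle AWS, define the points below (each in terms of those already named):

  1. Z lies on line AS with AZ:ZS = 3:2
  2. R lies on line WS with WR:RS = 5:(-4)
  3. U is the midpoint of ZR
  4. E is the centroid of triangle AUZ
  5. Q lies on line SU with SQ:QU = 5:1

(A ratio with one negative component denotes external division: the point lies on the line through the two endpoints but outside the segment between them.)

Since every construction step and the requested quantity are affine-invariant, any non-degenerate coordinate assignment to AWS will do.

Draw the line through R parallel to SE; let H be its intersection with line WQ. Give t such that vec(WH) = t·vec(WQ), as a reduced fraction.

Assign A = (0, 0), W = (1, 0), S = (0, 1) — the answer is frame-independent, so this choice is without loss of generality.
1. Z lies on line AS with AZ:ZS = 3:2 ⇒ Z = (0, 3/5)
2. R lies on line WS with WR:RS = 5:(-4) ⇒ R = (-4, 5)
3. U is the midpoint of ZR ⇒ U = (-2, 14/5)
4. E is the centroid of triangle AUZ ⇒ E = (-2/3, 17/15)
5. Q lies on line SU with SQ:QU = 5:1 ⇒ Q = (-5/3, 5/2)
through R parallel to SE: direction (-2/3, 2/15); meets WQ at H = (-261/59, 300/59)
H = W + t·(Q−W) with t = 120/59

t = 120/59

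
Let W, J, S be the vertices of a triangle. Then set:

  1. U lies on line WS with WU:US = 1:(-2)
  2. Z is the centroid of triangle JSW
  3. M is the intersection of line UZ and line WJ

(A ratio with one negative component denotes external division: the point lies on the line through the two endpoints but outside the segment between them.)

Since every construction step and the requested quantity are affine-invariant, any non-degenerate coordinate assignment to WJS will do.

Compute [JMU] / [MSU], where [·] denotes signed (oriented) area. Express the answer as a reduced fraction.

Choose coordinates W = (0, 0), J = (1, 0), S = (0, 1).
1. U lies on line WS with WU:US = 1:(-2) ⇒ U = (0, -1)
2. Z is the centroid of triangle JSW ⇒ Z = (1/3, 1/3)
3. M is the intersection of line UZ and line WJ ⇒ M = (1/4, 0)
2·[JMU] = 3/4, 2·[MSU] = 1/2
[JMU]:[MSU] = 3/4:1/2 = 3/2

[JMU]:[MSU] = 3/2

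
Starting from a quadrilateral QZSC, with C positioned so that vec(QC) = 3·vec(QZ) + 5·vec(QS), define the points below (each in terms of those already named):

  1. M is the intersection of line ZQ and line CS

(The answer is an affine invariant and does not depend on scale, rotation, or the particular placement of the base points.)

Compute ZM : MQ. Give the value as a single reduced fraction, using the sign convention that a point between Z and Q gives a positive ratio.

Work in coordinates with Q = (0, 0), Z = (1, 0), S = (0, 1), C = (3, 5).
1. M is the intersection of line ZQ and line CS ⇒ M = (-3/4, 0)
M = Z + t·(Q−Z) with t = 7/4, so ZM:MQ = t:(1−t) = 7/4:-3/4

ZM:MQ = -7/3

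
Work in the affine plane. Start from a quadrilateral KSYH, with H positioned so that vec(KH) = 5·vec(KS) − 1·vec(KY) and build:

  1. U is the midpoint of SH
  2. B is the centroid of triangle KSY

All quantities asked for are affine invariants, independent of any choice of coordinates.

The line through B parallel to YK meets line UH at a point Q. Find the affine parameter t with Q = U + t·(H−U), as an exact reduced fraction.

t = -4/3

Set K = (0, 0), S = (1, 0), Y = (0, 1), H = (5, -1); any affine frame gives the same invariant.
1. U is the midpoint of SH ⇒ U = (3, -1/2)
2. B is the centroid of triangle KSY ⇒ B = (1/3, 1/3)
through B parallel to YK: direction (0, -1); meets UH at Q = (1/3, 1/6)
Q = U + t·(H−U) with t = -4/3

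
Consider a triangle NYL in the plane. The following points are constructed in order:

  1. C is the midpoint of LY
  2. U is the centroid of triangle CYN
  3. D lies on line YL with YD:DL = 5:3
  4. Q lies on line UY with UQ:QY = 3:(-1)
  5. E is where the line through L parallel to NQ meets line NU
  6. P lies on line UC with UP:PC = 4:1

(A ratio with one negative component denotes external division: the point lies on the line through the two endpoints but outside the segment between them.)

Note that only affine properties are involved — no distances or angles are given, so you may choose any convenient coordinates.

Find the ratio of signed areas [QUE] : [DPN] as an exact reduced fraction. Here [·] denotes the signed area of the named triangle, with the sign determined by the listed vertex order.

Set N = (0, 0), Y = (1, 0), L = (0, 1); any affine frame gives the same invariant.
1. C is the midpoint of LY ⇒ C = (1/2, 1/2)
2. U is the centroid of triangle CYN ⇒ U = (1/2, 1/6)
3. D lies on line YL with YD:DL = 5:3 ⇒ D = (3/8, 5/8)
4. Q lies on line UY with UQ:QY = 3:(-1) ⇒ Q = (5/4, -1/12)
5. E is where the line through L parallel to NQ meets line NU ⇒ E = (5/2, 5/6)
6. P lies on line UC with UP:PC = 4:1 ⇒ P = (1/2, 13/30)
2·[QUE] = -1, 2·[DPN] = -3/20
[QUE]:[DPN] = -1:-3/20 = 20/3

[QUE]:[DPN] = 20/3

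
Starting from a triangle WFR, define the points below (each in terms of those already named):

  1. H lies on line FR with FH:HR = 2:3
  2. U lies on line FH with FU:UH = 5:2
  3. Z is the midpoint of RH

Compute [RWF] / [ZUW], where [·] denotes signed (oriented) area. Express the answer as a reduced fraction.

[RWF]:[ZUW] = -70/29

Choose coordinates W = (0, 0), F = (1, 0), R = (0, 1).
1. H lies on line FR with FH:HR = 2:3 ⇒ H = (3/5, 2/5)
2. U lies on line FH with FU:UH = 5:2 ⇒ U = (5/7, 2/7)
3. Z is the midpoint of RH ⇒ Z = (3/10, 7/10)
2·[RWF] = 1, 2·[ZUW] = -29/70
[RWF]:[ZUW] = 1:-29/70 = -70/29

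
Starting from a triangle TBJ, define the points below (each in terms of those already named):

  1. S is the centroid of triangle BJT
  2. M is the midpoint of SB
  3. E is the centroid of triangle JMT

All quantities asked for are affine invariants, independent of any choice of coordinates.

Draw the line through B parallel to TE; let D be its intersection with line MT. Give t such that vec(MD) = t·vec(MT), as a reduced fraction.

t = -3/4

Choose coordinates T = (0, 0), B = (1, 0), J = (0, 1).
1. S is the centroid of triangle BJT ⇒ S = (1/3, 1/3)
2. M is the midpoint of SB ⇒ M = (2/3, 1/6)
3. E is the centroid of triangle JMT ⇒ E = (2/9, 7/18)
through B parallel to TE: direction (2/9, 7/18); meets MT at D = (7/6, 7/24)
D = M + t·(T−M) with t = -3/4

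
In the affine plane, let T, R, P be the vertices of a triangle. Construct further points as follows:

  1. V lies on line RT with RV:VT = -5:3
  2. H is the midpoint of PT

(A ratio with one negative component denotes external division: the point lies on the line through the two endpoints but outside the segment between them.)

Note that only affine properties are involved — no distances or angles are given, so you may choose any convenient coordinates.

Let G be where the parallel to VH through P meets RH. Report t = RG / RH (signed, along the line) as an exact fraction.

t = 8/5

Set T = (0, 0), R = (1, 0), P = (0, 1); any affine frame gives the same invariant.
1. V lies on line RT with RV:VT = -5:3 ⇒ V = (-3/2, 0)
2. H is the midpoint of PT ⇒ H = (0, 1/2)
through P parallel to VH: direction (3/2, 1/2); meets RH at G = (-3/5, 4/5)
G = R + t·(H−R) with t = 8/5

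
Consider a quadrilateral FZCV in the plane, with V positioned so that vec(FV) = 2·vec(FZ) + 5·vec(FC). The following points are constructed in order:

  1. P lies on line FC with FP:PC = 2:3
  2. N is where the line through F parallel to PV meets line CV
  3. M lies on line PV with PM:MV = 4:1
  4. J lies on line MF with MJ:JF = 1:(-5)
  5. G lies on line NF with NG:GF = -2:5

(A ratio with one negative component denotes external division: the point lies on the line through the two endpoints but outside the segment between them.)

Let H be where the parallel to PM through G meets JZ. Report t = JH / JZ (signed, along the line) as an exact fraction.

Work in coordinates with F = (0, 0), Z = (1, 0), C = (0, 1), V = (2, 5).
1. P lies on line FC with FP:PC = 2:3 ⇒ P = (0, 2/5)
2. N is where the line through F parallel to PV meets line CV ⇒ N = (10/3, 23/3)
3. M lies on line PV with PM:MV = 4:1 ⇒ M = (8/5, 102/25)
4. J lies on line MF with MJ:JF = 1:(-5) ⇒ J = (2, 51/10)
5. G lies on line NF with NG:GF = -2:5 ⇒ G = (50/9, 115/9)
through G parallel to PM: direction (8/5, 92/25); meets JZ at H = (51/28, 1173/280)
H = J + t·(Z−J) with t = 5/28

t = 5/28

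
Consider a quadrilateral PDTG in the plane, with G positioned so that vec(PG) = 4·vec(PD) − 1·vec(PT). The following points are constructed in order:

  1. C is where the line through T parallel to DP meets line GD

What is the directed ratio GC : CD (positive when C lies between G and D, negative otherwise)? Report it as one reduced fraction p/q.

Assign P = (0, 0), D = (1, 0), T = (0, 1), G = (4, -1) — the answer is frame-independent, so this choice is without loss of generality.
1. C is where the line through T parallel to DP meets line GD ⇒ C = (-2, 1)
C = G + t·(D−G) with t = 2, so GC:CD = t:(1−t) = 2:-1

GC:CD = -2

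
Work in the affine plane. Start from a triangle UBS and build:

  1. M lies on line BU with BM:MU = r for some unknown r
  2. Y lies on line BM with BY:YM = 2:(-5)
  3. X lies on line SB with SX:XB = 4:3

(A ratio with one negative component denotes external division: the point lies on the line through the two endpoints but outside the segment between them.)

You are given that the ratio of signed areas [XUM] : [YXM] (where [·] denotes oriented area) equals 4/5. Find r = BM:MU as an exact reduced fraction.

r = 3/4

Choose coordinates U = (0, 0), B = (1, 0), S = (0, 1).
1. With BM:MU = r, write λ = r/(r+1) so M = B + λ·(U−B); M is affine-linear in λ
2. Y lies on line BM with BY:YM = 2:(-5) ⇒ Y is an affine combination of earlier points and hence also affine-linear in λ
3. X lies on line SB with SX:XB = 4:3 ⇒ X = (4/7, 3/7)
Every point depending on M is an affine combination of M and λ-independent points, so each such coordinate is linear in λ; the λ² term in each signed area is a multiple of (U−B)×(U−B) = 0, so 2·[XUM] and 2·[YXM] are each linear in λ. Evaluating at λ=0 and λ=1:
  2·[XUM] = -3/7·λ + 3/7,   2·[YXM] = 5/7·λ
So [XUM]:[YXM] = (-3/7·λ + 3/7) / (5/7·λ). Setting this equal to 4/5:
  -3/7·λ + 3/7 = 4/5·(5/7·λ)  ⇒  λ = 3/7
Then r = λ/(1−λ) = (3/7)/(4/7) = 3/4. Check: with r = 3/4, M = (4/7, 0) and [XUM]:[YXM] = 4/5 as required.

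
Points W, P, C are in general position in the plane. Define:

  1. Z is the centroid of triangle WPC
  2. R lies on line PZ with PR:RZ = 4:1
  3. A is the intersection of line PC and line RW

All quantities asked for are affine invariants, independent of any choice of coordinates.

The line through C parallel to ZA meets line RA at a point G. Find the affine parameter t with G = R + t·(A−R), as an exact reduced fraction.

Work in coordinates with W = (0, 0), P = (1, 0), C = (0, 1).
1. Z is the centroid of triangle WPC ⇒ Z = (1/3, 1/3)
2. R lies on line PZ with PR:RZ = 4:1 ⇒ R = (7/15, 4/15)
3. A is the intersection of line PC and line RW ⇒ A = (7/11, 4/11)
through C parallel to ZA: direction (10/33, 1/33); meets RA at G = (70/33, 40/33)
G = R + t·(A−R) with t = 39/4

t = 39/4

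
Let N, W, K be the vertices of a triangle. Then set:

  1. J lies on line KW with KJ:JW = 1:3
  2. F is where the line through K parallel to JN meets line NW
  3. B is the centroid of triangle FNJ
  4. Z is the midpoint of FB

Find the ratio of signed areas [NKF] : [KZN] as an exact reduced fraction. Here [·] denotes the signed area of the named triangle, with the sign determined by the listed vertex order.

[NKF]:[KZN] = 24/13

Work in coordinates with N = (0, 0), W = (1, 0), K = (0, 1).
1. J lies on line KW with KJ:JW = 1:3 ⇒ J = (1/4, 3/4)
2. F is where the line through K parallel to JN meets line NW ⇒ F = (-1/3, 0)
3. B is the centroid of triangle FNJ ⇒ B = (-1/36, 1/4)
4. Z is the midpoint of FB ⇒ Z = (-13/72, 1/8)
2·[NKF] = 1/3, 2·[KZN] = 13/72
[NKF]:[KZN] = 1/3:13/72 = 24/13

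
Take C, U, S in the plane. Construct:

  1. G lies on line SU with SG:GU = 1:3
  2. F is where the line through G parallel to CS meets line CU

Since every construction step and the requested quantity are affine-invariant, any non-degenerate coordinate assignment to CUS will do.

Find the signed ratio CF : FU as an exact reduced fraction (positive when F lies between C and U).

Choose coordinates C = (0, 0), U = (1, 0), S = (0, 1).
1. G lies on line SU with SG:GU = 1:3 ⇒ G = (1/4, 3/4)
2. F is where the line through G parallel to CS meets line CU ⇒ F = (1/4, 0)
F = C + t·(U−C) with t = 1/4, so CF:FU = t:(1−t) = 1/4:3/4

CF:FU = 1/3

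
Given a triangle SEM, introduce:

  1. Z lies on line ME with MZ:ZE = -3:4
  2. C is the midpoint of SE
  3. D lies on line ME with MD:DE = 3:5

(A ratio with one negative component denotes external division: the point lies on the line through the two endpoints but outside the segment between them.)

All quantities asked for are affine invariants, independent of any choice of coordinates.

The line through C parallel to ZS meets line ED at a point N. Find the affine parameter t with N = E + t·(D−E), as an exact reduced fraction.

t = 16/5

Work in coordinates with S = (0, 0), E = (1, 0), M = (0, 1).
1. Z lies on line ME with MZ:ZE = -3:4 ⇒ Z = (-3, 4)
2. C is the midpoint of SE ⇒ C = (1/2, 0)
3. D lies on line ME with MD:DE = 3:5 ⇒ D = (3/8, 5/8)
through C parallel to ZS: direction (3, -4); meets ED at N = (-1, 2)
N = E + t·(D−E) with t = 16/5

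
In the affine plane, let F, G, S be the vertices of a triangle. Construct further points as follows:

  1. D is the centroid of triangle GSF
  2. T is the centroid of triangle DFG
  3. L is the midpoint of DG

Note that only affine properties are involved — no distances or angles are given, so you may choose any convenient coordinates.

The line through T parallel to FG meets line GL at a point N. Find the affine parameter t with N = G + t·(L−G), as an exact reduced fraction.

Work in coordinates with F = (0, 0), G = (1, 0), S = (0, 1).
1. D is the centroid of triangle GSF ⇒ D = (1/3, 1/3)
2. T is the centroid of triangle DFG ⇒ T = (4/9, 1/9)
3. L is the midpoint of DG ⇒ L = (2/3, 1/6)
through T parallel to FG: direction (1, 0); meets GL at N = (7/9, 1/9)
N = G + t·(L−G) with t = 2/3

t = 2/3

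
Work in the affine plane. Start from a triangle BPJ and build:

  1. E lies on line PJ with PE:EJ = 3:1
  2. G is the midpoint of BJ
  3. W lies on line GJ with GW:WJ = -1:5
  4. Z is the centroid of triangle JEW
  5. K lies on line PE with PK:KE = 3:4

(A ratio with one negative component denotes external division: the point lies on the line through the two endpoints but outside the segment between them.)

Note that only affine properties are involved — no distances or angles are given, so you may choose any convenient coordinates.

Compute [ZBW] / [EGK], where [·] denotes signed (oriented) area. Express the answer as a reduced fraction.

[ZBW]:[EGK] = -7/48

Set B = (0, 0), P = (1, 0), J = (0, 1); any affine frame gives the same invariant.
1. E lies on line PJ with PE:EJ = 3:1 ⇒ E = (1/4, 3/4)
2. G is the midpoint of BJ ⇒ G = (0, 1/2)
3. W lies on line GJ with GW:WJ = -1:5 ⇒ W = (0, 3/8)
4. Z is the centroid of triangle JEW ⇒ Z = (1/12, 17/24)
5. K lies on line PE with PK:KE = 3:4 ⇒ K = (19/28, 9/28)
2·[ZBW] = -1/32, 2·[EGK] = 3/14
[ZBW]:[EGK] = -1/32:3/14 = -7/48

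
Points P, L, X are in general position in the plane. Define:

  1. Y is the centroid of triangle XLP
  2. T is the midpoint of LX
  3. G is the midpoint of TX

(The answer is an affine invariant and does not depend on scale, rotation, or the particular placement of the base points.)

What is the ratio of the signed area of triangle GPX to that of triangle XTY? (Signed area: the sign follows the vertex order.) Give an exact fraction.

[GPX]:[XTY] = 3/2

Choose coordinates P = (0, 0), L = (1, 0), X = (0, 1).
1. Y is the centroid of triangle XLP ⇒ Y = (1/3, 1/3)
2. T is the midpoint of LX ⇒ T = (1/2, 1/2)
3. G is the midpoint of TX ⇒ G = (1/4, 3/4)
2·[GPX] = -1/4, 2·[XTY] = -1/6
[GPX]:[XTY] = -1/4:-1/6 = 3/2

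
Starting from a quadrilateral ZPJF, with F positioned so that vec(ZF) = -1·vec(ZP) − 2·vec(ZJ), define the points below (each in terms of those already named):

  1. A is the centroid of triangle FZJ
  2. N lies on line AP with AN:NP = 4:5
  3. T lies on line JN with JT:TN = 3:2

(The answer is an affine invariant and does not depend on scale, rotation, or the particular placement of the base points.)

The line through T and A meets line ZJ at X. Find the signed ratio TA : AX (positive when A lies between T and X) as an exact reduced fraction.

Assign Z = (0, 0), P = (1, 0), J = (0, 1), F = (-1, -2) — the answer is frame-independent, so this choice is without loss of generality.
1. A is the centroid of triangle FZJ ⇒ A = (-1/3, -1/3)
2. N lies on line AP with AN:NP = 4:5 ⇒ N = (7/27, -5/27)
3. T lies on line JN with JT:TN = 3:2 ⇒ T = (7/45, 13/45)
line TA meets ZJ at X = (0, 1/11)
A = T + t·(X−T) with t = 22/7, so TA:AX = 22/7:-15/7

TA:AX = -22/15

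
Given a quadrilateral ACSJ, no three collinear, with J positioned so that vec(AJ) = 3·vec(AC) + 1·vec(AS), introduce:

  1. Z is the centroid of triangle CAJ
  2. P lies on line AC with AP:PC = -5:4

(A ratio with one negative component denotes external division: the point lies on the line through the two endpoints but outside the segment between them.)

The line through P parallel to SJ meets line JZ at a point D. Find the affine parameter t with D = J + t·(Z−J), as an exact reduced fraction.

Work in coordinates with A = (0, 0), C = (1, 0), S = (0, 1), J = (3, 1).
1. Z is the centroid of triangle CAJ ⇒ Z = (4/3, 1/3)
2. P lies on line AC with AP:PC = -5:4 ⇒ P = (5, 0)
through P parallel to SJ: direction (3, 0); meets JZ at D = (1/2, 0)
D = J + t·(Z−J) with t = 3/2

t = 3/2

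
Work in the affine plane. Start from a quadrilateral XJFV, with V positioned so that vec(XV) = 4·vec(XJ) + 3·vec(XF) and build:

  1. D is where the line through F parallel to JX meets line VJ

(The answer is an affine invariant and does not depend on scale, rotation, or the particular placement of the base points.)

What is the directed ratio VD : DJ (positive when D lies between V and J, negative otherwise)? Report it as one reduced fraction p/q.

VD:DJ = 2

Choose coordinates X = (0, 0), J = (1, 0), F = (0, 1), V = (4, 3).
1. D is where the line through F parallel to JX meets line VJ ⇒ D = (2, 1)
D = V + t·(J−V) with t = 2/3, so VD:DJ = t:(1−t) = 2/3:1/3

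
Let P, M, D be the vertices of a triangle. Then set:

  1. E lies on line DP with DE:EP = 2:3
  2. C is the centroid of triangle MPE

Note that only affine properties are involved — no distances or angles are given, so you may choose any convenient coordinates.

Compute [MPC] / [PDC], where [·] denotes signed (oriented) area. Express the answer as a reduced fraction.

Work in coordinates with P = (0, 0), M = (1, 0), D = (0, 1).
1. E lies on line DP with DE:EP = 2:3 ⇒ E = (0, 3/5)
2. C is the centroid of triangle MPE ⇒ C = (1/3, 1/5)
2·[MPC] = -1/5, 2·[PDC] = -1/3
[MPC]:[PDC] = -1/5:-1/3 = 3/5

[MPC]:[PDC] = 3/5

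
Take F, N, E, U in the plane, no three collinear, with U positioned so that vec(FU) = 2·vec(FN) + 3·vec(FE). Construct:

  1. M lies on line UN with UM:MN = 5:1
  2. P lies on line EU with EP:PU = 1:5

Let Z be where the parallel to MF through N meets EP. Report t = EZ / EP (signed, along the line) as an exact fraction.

t = -15/2

Assign F = (0, 0), N = (1, 0), E = (0, 1), U = (2, 3) — the answer is frame-independent, so this choice is without loss of generality.
1. M lies on line UN with UM:MN = 5:1 ⇒ M = (7/6, 1/2)
2. P lies on line EU with EP:PU = 1:5 ⇒ P = (1/3, 4/3)
through N parallel to MF: direction (-7/6, -1/2); meets EP at Z = (-5/2, -3/2)
Z = E + t·(P−E) with t = -15/2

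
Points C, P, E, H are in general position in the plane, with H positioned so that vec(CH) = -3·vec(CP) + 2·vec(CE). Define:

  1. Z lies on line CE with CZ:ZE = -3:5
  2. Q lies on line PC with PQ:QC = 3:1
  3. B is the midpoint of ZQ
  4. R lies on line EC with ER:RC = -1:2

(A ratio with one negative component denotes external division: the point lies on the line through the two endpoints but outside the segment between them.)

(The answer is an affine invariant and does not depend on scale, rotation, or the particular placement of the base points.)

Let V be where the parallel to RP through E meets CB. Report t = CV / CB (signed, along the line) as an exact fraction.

Choose coordinates C = (0, 0), P = (1, 0), E = (0, 1), H = (-3, 2).
1. Z lies on line CE with CZ:ZE = -3:5 ⇒ Z = (0, -3/2)
2. Q lies on line PC with PQ:QC = 3:1 ⇒ Q = (1/4, 0)
3. B is the midpoint of ZQ ⇒ B = (1/8, -3/4)
4. R lies on line EC with ER:RC = -1:2 ⇒ R = (0, 2)
through E parallel to RP: direction (1, -2); meets CB at V = (-1/4, 3/2)
V = C + t·(B−C) with t = -2

t = -2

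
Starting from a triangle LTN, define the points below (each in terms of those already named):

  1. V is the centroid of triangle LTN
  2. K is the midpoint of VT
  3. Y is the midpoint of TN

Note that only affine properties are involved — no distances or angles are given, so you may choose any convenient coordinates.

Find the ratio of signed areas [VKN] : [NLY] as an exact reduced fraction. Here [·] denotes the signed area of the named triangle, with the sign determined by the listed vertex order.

Set L = (0, 0), T = (1, 0), N = (0, 1); any affine frame gives the same invariant.
1. V is the centroid of triangle LTN ⇒ V = (1/3, 1/3)
2. K is the midpoint of VT ⇒ K = (2/3, 1/6)
3. Y is the midpoint of TN ⇒ Y = (1/2, 1/2)
2·[VKN] = 1/6, 2·[NLY] = 1/2
[VKN]:[NLY] = 1/6:1/2 = 1/3

[VKN]:[NLY] = 1/3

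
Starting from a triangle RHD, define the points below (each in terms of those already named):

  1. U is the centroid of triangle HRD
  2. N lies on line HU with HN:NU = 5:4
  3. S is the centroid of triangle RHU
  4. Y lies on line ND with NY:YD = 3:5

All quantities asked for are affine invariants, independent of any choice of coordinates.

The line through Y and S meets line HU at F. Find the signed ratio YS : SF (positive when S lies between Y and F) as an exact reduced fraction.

YS:SF = -17/8

Set R = (0, 0), H = (1, 0), D = (0, 1); any affine frame gives the same invariant.
1. U is the centroid of triangle HRD ⇒ U = (1/3, 1/3)
2. N lies on line HU with HN:NU = 5:4 ⇒ N = (17/27, 5/27)
3. S is the centroid of triangle RHU ⇒ S = (4/9, 1/9)
4. Y lies on line ND with NY:YD = 3:5 ⇒ Y = (85/216, 53/108)
line YS meets HU at F = (193/459, 133/459)
S = Y + t·(F−Y) with t = 17/9, so YS:SF = 17/9:-8/9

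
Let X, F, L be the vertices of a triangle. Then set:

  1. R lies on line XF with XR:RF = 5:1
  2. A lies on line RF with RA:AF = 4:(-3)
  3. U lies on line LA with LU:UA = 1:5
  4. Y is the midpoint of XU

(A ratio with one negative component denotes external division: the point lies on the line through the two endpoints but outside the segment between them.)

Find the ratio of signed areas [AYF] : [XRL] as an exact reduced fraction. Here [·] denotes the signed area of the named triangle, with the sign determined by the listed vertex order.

[AYF]:[XRL] = 1/4

Set X = (0, 0), F = (1, 0), L = (0, 1); any affine frame gives the same invariant.
1. R lies on line XF with XR:RF = 5:1 ⇒ R = (5/6, 0)
2. A lies on line RF with RA:AF = 4:(-3) ⇒ A = (3/2, 0)
3. U lies on line LA with LU:UA = 1:5 ⇒ U = (1/4, 5/6)
4. Y is the midpoint of XU ⇒ Y = (1/8, 5/12)
2·[AYF] = 5/24, 2·[XRL] = 5/6
[AYF]:[XRL] = 5/24:5/6 = 1/4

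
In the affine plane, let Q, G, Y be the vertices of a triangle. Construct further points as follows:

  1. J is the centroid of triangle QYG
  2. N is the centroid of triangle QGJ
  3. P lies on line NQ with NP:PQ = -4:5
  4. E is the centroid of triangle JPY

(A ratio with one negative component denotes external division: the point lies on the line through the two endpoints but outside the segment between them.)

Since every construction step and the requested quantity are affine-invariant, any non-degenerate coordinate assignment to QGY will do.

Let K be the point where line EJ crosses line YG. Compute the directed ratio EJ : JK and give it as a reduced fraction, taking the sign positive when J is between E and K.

Set Q = (0, 0), G = (1, 0), Y = (0, 1); any affine frame gives the same invariant.
1. J is the centroid of triangle QYG ⇒ J = (1/3, 1/3)
2. N is the centroid of triangle QGJ ⇒ N = (4/9, 1/9)
3. P lies on line NQ with NP:PQ = -4:5 ⇒ P = (20/9, 5/9)
4. E is the centroid of triangle JPY ⇒ E = (23/27, 17/27)
line EJ meets YG at K = (6/11, 5/11)
J = E + t·(K−E) with t = 22/13, so EJ:JK = 22/13:-9/13

EJ:JK = -22/9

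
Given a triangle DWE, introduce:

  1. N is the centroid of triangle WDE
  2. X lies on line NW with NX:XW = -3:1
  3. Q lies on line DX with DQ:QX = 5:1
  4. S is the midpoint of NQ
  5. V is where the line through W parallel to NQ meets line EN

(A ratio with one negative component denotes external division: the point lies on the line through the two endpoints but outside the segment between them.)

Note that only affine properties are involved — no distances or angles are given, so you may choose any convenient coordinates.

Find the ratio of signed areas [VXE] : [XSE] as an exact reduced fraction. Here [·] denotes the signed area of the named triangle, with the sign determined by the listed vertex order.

Set D = (0, 0), W = (1, 0), E = (0, 1); any affine frame gives the same invariant.
1. N is the centroid of triangle WDE ⇒ N = (1/3, 1/3)
2. X lies on line NW with NX:XW = -3:1 ⇒ X = (4/3, -1/6)
3. Q lies on line DX with DQ:QX = 5:1 ⇒ Q = (10/9, -5/36)
4. S is the midpoint of NQ ⇒ S = (13/18, 7/72)
5. V is where the line through W parallel to NQ meets line EN ⇒ V = (11/39, 17/39)
2·[VXE] = 11/26, 2·[XSE] = -13/36
[VXE]:[XSE] = 11/26:-13/36 = -198/169

[VXE]:[XSE] = -198/169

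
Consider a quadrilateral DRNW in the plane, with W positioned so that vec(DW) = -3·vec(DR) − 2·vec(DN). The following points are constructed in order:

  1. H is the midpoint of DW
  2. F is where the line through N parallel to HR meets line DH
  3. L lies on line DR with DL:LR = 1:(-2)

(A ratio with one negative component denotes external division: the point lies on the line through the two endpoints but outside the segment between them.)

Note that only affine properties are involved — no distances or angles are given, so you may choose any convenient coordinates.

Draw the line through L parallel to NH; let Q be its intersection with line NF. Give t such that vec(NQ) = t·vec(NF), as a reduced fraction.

Work in coordinates with D = (0, 0), R = (1, 0), N = (0, 1), W = (-3, -2).
1. H is the midpoint of DW ⇒ H = (-3/2, -1)
2. F is where the line through N parallel to HR meets line DH ⇒ F = (15/4, 5/2)
3. L lies on line DR with DL:LR = 1:(-2) ⇒ L = (-1, 0)
through L parallel to NH: direction (-3/2, -2); meets NF at Q = (-5/14, 6/7)
Q = N + t·(F−N) with t = -2/21

t = -2/21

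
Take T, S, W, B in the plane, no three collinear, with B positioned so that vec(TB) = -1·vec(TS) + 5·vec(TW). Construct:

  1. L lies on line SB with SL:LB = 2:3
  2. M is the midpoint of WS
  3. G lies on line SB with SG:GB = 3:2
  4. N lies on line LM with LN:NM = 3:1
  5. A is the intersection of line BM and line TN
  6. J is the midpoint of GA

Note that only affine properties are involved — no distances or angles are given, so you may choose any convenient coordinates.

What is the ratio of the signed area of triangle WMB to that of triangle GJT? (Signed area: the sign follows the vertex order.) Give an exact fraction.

Choose coordinates T = (0, 0), S = (1, 0), W = (0, 1), B = (-1, 5).
1. L lies on line SB with SL:LB = 2:3 ⇒ L = (1/5, 2)
2. M is the midpoint of WS ⇒ M = (1/2, 1/2)
3. G lies on line SB with SG:GB = 3:2 ⇒ G = (-1/5, 3)
4. N lies on line LM with LN:NM = 3:1 ⇒ N = (17/40, 7/8)
5. A is the intersection of line BM and line TN ⇒ A = (17/43, 35/43)
6. J is the midpoint of GA ⇒ J = (21/215, 82/43)
2·[WMB] = 3/2, 2·[GJT] = -29/43
[WMB]:[GJT] = 3/2:-29/43 = -129/58

[WMB]:[GJT] = -129/58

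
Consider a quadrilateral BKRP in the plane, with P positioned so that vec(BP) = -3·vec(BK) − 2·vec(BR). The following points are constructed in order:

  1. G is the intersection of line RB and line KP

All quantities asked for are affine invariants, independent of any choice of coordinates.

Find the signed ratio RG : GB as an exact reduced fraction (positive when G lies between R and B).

Choose coordinates B = (0, 0), K = (1, 0), R = (0, 1), P = (-3, -2).
1. G is the intersection of line RB and line KP ⇒ G = (0, -1/2)
G = R + t·(B−R) with t = 3/2, so RG:GB = t:(1−t) = 3/2:-1/2

RG:GB = -3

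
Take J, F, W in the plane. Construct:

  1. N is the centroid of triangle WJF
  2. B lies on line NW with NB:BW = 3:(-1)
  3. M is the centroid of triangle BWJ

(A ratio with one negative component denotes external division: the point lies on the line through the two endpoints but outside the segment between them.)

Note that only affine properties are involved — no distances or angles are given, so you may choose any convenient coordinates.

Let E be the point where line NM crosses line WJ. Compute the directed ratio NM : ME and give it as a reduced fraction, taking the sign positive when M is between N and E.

NM:ME = -7

Choose coordinates J = (0, 0), F = (1, 0), W = (0, 1).
1. N is the centroid of triangle WJF ⇒ N = (1/3, 1/3)
2. B lies on line NW with NB:BW = 3:(-1) ⇒ B = (-1/6, 4/3)
3. M is the centroid of triangle BWJ ⇒ M = (-1/18, 7/9)
line NM meets WJ at E = (0, 5/7)
M = N + t·(E−N) with t = 7/6, so NM:ME = 7/6:-1/6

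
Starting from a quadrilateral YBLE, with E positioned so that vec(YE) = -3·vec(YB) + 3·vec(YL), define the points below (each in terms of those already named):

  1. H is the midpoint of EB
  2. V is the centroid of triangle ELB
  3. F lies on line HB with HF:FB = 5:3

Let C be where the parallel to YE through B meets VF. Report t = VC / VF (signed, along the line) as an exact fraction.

Set Y = (0, 0), B = (1, 0), L = (0, 1), E = (-3, 3); any affine frame gives the same invariant.
1. H is the midpoint of EB ⇒ H = (-1, 3/2)
2. V is the centroid of triangle ELB ⇒ V = (-2/3, 4/3)
3. F lies on line HB with HF:FB = 5:3 ⇒ F = (1/4, 9/16)
through B parallel to YE: direction (-3, 3); meets VF at C = (10/7, -3/7)
C = V + t·(F−V) with t = 16/7

t = 16/7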